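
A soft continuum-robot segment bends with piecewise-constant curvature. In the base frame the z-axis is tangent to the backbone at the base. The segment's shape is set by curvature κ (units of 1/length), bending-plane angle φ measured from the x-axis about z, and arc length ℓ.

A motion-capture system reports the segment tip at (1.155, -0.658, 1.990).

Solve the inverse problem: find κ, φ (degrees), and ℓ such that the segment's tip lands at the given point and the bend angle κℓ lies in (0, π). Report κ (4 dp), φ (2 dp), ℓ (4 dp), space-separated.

ρ = √(x²+y²) = √(1.155² + -0.658²) = 1.32928
φ = atan2(y, x) mod 360° = atan2(-0.658, 1.155) = 330.3300°
|p|² = ρ² + z² = 1.32928² + 1.990² = 5.72709
κ = 2ρ / |p|² = 2×1.32928 / 5.72709 = 0.46421
θ = 2·atan2(ρ, z) = 2·atan2(1.32928, 1.990) = 1.17782 rad
ℓ = θ/κ = 1.17782/0.46421 = 2.53727

0.4642 330.33 2.5373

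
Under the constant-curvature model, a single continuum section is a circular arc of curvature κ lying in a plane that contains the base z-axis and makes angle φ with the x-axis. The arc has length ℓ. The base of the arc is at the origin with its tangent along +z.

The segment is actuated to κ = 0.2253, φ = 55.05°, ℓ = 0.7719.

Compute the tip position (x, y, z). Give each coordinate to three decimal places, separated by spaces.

θ = κ·ℓ = 0.2253 × 0.7719 = 0.17391 rad
ρ = (1 − cos θ)/κ = (1 − 0.98492)/0.2253 = 0.06695
z = sin θ / κ = 0.17303/0.2253 = 0.76801
x = ρ cos φ = 0.06695 × cos(55.05°) = 0.03835
y = ρ sin φ = 0.06695 × sin(55.05°) = 0.05488

0.038 0.055 0.768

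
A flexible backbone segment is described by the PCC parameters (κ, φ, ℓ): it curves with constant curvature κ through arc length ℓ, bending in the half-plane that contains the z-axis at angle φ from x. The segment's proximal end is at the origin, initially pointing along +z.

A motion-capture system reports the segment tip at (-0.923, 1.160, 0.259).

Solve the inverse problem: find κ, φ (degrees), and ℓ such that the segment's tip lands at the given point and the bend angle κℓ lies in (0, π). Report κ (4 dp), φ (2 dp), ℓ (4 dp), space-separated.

ρ = √(x²+y²) = √(-0.923² + 1.160²) = 1.48241
φ = atan2(y, x) mod 360° = atan2(1.160, -0.923) = 128.5089°
|p|² = ρ² + z² = 1.48241² + 0.259² = 2.26461
κ = 2ρ / |p|² = 2×1.48241 / 2.26461 = 1.30919
θ = 2·atan2(ρ, z) = 2·atan2(1.48241, 0.259) = 2.79565 rad
ℓ = θ/κ = 2.79565/1.30919 = 2.13540

1.3092 128.51 2.1354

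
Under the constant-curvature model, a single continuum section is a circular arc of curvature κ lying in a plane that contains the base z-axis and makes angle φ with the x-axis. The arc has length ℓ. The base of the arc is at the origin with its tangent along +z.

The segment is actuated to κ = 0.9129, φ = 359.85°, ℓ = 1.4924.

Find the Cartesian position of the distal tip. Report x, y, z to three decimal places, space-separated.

0.869 -0.002 1.072

θ = κ·ℓ = 0.9129 × 1.4924 = 1.36241 rad
ρ = (1 − cos θ)/κ = (1 − 0.20688)/0.9129 = 0.86879
z = sin θ / κ = 0.97837/0.9129 = 1.07171
x = ρ cos φ = 0.86879 × cos(359.85°) = 0.86879
y = ρ sin φ = 0.86879 × sin(359.85°) = -0.00227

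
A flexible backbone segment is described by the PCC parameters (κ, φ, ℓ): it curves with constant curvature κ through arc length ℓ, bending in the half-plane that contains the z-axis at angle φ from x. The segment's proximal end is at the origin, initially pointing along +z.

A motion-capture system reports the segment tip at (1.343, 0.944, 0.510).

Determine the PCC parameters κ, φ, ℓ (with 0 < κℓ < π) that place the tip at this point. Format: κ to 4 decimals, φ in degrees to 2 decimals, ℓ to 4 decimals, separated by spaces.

ρ = √(x²+y²) = √(1.343² + 0.944²) = 1.64158
φ = atan2(y, x) mod 360° = atan2(0.944, 1.343) = 35.1035°
|p|² = ρ² + z² = 1.64158² + 0.510² = 2.95488
κ = 2ρ / |p|² = 2×1.64158 / 2.95488 = 1.11110
θ = 2·atan2(ρ, z) = 2·atan2(1.64158, 0.510) = 2.53915 rad
ℓ = θ/κ = 2.53915/1.11110 = 2.28526

1.1111 35.10 2.2853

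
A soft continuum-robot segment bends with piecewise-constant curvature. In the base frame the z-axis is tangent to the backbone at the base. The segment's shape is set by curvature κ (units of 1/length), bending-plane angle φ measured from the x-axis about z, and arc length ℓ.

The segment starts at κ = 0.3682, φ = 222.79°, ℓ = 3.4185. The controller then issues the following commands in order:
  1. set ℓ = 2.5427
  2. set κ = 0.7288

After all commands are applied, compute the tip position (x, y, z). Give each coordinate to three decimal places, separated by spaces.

initial: κ=0.3682, φ=222.79°, ℓ=3.4185
cmd 1: set ℓ=2.5427 → (κ,φ,ℓ)=(0.3682,222.79°,2.5427) → tip=(-0.8115,-0.7512,2.1872)
cmd 2: set κ=0.7288 → (κ,φ,ℓ)=(0.7288,222.79°,2.5427) → tip=(-1.2874,-1.1918,1.3178)

-1.287 -1.192 1.318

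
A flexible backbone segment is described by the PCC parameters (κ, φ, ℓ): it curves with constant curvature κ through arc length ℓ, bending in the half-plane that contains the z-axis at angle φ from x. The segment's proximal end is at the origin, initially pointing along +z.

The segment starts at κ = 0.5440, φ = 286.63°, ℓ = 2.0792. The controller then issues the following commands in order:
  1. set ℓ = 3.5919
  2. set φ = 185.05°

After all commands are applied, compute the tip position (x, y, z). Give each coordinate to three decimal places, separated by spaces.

-2.516 -0.222 1.705

initial: κ=0.5440, φ=286.63°, ℓ=2.0792
cmd 1: set ℓ=3.5919 → (κ,φ,ℓ)=(0.5440,286.63°,3.5919) → tip=(0.7228,-2.4199,1.7049)
cmd 2: set φ=185.05° → (κ,φ,ℓ)=(0.5440,185.05°,3.5919) → tip=(-2.5157,-0.2223,1.7049)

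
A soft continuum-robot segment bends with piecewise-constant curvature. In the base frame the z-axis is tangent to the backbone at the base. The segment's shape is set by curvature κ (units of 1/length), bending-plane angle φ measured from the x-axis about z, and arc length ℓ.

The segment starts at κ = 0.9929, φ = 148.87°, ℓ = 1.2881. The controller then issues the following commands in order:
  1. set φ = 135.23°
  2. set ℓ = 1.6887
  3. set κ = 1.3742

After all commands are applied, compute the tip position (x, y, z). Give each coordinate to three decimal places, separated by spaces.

-0.869 0.862 0.533

initial: κ=0.9929, φ=148.87°, ℓ=1.2881
cmd 1: set φ=135.23° → (κ,φ,ℓ)=(0.9929,135.23°,1.2881) → tip=(-0.5093,0.5052,0.9646)
cmd 2: set ℓ=1.6887 → (κ,φ,ℓ)=(0.9929,135.23°,1.6887) → tip=(-0.7906,0.7843,1.0015)
cmd 3: set κ=1.3742 → (κ,φ,ℓ)=(1.3742,135.23°,1.6887) → tip=(-0.8687,0.8618,0.5325)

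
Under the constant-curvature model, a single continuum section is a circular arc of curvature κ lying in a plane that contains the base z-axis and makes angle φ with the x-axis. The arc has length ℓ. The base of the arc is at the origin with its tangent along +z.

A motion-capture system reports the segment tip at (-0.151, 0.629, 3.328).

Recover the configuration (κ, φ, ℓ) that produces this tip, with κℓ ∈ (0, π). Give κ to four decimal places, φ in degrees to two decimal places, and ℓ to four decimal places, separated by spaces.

ρ = √(x²+y²) = √(-0.151² + 0.629²) = 0.64687
φ = atan2(y, x) mod 360° = atan2(0.629, -0.151) = 103.4992°
|p|² = ρ² + z² = 0.64687² + 3.328² = 11.49403
κ = 2ρ / |p|² = 2×0.64687 / 11.49403 = 0.11256
θ = 2·atan2(ρ, z) = 2·atan2(0.64687, 3.328) = 0.38396 rad
ℓ = θ/κ = 0.38396/0.11256 = 3.41120

0.1126 103.50 3.4112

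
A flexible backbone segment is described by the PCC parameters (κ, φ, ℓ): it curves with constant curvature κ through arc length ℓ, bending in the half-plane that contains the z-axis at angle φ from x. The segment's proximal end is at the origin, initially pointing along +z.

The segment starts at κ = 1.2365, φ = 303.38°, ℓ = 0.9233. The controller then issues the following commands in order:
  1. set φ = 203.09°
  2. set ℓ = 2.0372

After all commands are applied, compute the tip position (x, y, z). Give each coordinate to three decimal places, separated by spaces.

-1.348 -0.575 0.472

initial: κ=1.2365, φ=303.38°, ℓ=0.9233
cmd 1: set φ=203.09° → (κ,φ,ℓ)=(1.2365,203.09°,0.9233) → tip=(-0.4344,-0.1852,0.7354)
cmd 2: set ℓ=2.0372 → (κ,φ,ℓ)=(1.2365,203.09°,2.0372) → tip=(-1.3483,-0.5748,0.4716)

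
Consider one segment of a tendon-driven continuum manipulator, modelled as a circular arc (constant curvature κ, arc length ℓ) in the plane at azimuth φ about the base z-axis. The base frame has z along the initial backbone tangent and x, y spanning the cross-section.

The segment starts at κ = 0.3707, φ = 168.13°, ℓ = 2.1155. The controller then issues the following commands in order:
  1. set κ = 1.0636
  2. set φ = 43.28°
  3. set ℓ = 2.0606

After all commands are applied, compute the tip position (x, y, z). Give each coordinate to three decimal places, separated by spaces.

initial: κ=0.3707, φ=168.13°, ℓ=2.1155
cmd 1: set κ=1.0636 → (κ,φ,ℓ)=(1.0636,168.13°,2.1155) → tip=(-1.4981,0.3149,0.7315)
cmd 2: set φ=43.28° → (κ,φ,ℓ)=(1.0636,43.28°,2.1155) → tip=(1.1145,1.0495,0.7315)
cmd 3: set ℓ=2.0606 → (κ,φ,ℓ)=(1.0636,43.28°,2.0606) → tip=(1.0827,1.0195,0.7647)

1.083 1.020 0.765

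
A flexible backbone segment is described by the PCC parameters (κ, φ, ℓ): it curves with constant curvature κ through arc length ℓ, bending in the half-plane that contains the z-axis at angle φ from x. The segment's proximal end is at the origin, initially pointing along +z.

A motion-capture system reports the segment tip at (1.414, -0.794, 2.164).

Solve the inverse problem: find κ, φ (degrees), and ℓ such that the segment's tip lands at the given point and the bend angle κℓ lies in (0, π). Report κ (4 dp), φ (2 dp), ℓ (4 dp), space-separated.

0.4435 330.68 2.9000

ρ = √(x²+y²) = √(1.414² + -0.794²) = 1.62168
φ = atan2(y, x) mod 360° = atan2(-0.794, 1.414) = 330.6846°
|p|² = ρ² + z² = 1.62168² + 2.164² = 7.31273
κ = 2ρ / |p|² = 2×1.62168 / 7.31273 = 0.44352
θ = 2·atan2(ρ, z) = 2·atan2(1.62168, 2.164) = 1.28622 rad
ℓ = θ/κ = 1.28622/0.44352 = 2.90001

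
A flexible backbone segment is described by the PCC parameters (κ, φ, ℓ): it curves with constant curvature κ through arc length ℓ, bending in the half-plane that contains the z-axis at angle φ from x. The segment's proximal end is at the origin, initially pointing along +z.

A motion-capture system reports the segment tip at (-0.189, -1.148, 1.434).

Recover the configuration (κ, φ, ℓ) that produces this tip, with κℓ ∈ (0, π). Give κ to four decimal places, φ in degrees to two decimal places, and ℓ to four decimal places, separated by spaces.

0.6824 260.65 1.9978

ρ = √(x²+y²) = √(-0.189² + -1.148²) = 1.16345
φ = atan2(y, x) mod 360° = atan2(-1.148, -0.189) = 260.6510°
|p|² = ρ² + z² = 1.16345² + 1.434² = 3.40998
κ = 2ρ / |p|² = 2×1.16345 / 3.40998 = 0.68238
θ = 2·atan2(ρ, z) = 2·atan2(1.16345, 1.434) = 1.36323 rad
ℓ = θ/κ = 1.36323/0.68238 = 1.99775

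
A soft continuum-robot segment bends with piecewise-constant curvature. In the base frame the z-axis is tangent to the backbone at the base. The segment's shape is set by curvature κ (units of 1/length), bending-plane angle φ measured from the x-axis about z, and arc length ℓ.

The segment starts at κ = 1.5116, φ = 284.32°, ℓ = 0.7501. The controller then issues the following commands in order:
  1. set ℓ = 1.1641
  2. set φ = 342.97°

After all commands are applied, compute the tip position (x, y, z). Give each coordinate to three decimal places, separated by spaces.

0.751 -0.230 0.650

initial: κ=1.5116, φ=284.32°, ℓ=0.7501
cmd 1: set ℓ=1.1641 → (κ,φ,ℓ)=(1.5116,284.32°,1.1641) → tip=(0.1943,-0.7613,0.6498)
cmd 2: set φ=342.97° → (κ,φ,ℓ)=(1.5116,342.97°,1.1641) → tip=(0.7513,-0.2301,0.6498)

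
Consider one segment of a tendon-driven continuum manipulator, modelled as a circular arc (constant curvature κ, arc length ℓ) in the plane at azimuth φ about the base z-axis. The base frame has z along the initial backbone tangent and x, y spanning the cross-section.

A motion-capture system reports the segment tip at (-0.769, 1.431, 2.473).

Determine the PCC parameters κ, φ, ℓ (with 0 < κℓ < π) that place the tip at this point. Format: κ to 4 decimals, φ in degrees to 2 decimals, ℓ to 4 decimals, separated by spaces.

ρ = √(x²+y²) = √(-0.769² + 1.431²) = 1.62454
φ = atan2(y, x) mod 360° = atan2(1.431, -0.769) = 118.2530°
|p|² = ρ² + z² = 1.62454² + 2.473² = 8.75485
κ = 2ρ / |p|² = 2×1.62454 / 8.75485 = 0.37112
θ = 2·atan2(ρ, z) = 2·atan2(1.62454, 2.473) = 1.16243 rad
ℓ = θ/κ = 1.16243/0.37112 = 3.13226

0.3711 118.25 3.1323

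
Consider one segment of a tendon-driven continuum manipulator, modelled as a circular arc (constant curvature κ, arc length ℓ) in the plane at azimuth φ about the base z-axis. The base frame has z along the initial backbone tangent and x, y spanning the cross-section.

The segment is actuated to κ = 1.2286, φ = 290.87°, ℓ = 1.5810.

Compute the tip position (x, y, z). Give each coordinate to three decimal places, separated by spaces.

0.395 -1.037 0.758

θ = κ·ℓ = 1.2286 × 1.5810 = 1.94242 rad
ρ = (1 − cos θ)/κ = (1 − -0.36313)/1.2286 = 1.10950
z = sin θ / κ = 0.93174/1.2286 = 0.75838
x = ρ cos φ = 1.10950 × cos(290.87°) = 0.39526
y = ρ sin φ = 1.10950 × sin(290.87°) = -1.03670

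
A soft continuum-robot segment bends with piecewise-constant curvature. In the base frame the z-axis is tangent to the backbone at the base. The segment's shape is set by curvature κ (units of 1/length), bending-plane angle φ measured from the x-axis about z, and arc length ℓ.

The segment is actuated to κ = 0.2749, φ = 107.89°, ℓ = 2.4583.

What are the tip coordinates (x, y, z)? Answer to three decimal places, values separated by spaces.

-0.246 0.761 2.275

θ = κ·ℓ = 0.2749 × 2.4583 = 0.67579 rad
ρ = (1 − cos θ)/κ = (1 − 0.78022)/0.2749 = 0.79951
z = sin θ / κ = 0.62551/0.2749 = 2.27541
x = ρ cos φ = 0.79951 × cos(107.89°) = -0.24560
y = ρ sin φ = 0.79951 × sin(107.89°) = 0.76085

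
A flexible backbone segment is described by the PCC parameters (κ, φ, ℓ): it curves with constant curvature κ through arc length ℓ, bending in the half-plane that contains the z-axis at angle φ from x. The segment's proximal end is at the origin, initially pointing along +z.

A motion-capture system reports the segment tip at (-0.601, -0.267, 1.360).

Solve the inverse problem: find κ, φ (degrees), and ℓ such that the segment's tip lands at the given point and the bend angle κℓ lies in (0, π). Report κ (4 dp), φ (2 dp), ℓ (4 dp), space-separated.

0.5763 203.95 1.5630

ρ = √(x²+y²) = √(-0.601² + -0.267²) = 0.65764
φ = atan2(y, x) mod 360° = atan2(-0.267, -0.601) = 203.9536°
|p|² = ρ² + z² = 0.65764² + 1.360² = 2.28209
κ = 2ρ / |p|² = 2×0.65764 / 2.28209 = 0.57635
θ = 2·atan2(ρ, z) = 2·atan2(0.65764, 1.360) = 0.90082 rad
ℓ = θ/κ = 0.90082/0.57635 = 1.56297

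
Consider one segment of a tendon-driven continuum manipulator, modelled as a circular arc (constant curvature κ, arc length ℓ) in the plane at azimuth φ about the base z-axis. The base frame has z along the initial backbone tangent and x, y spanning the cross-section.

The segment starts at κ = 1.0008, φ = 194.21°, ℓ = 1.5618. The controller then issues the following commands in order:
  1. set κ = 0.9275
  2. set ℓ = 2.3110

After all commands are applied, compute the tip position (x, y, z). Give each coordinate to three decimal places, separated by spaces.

initial: κ=1.0008, φ=194.21°, ℓ=1.5618
cmd 1: set κ=0.9275 → (κ,φ,ℓ)=(0.9275,194.21°,1.5618) → tip=(-0.9177,-0.2324,1.0701)
cmd 2: set ℓ=2.3110 → (κ,φ,ℓ)=(0.9275,194.21°,2.3110) → tip=(-1.6115,-0.4081,0.9062)

-1.612 -0.408 0.906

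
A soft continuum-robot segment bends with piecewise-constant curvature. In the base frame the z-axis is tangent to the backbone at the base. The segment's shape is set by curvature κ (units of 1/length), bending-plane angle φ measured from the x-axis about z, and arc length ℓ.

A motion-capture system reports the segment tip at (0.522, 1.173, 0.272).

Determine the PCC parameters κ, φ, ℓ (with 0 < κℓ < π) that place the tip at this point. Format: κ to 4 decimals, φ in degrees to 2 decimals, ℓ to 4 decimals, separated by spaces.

ρ = √(x²+y²) = √(0.522² + 1.173²) = 1.28391
φ = atan2(y, x) mod 360° = atan2(1.173, 0.522) = 66.0103°
|p|² = ρ² + z² = 1.28391² + 0.272² = 1.72240
κ = 2ρ / |p|² = 2×1.28391 / 1.72240 = 1.49084
θ = 2·atan2(ρ, z) = 2·atan2(1.28391, 0.272) = 2.72406 rad
ℓ = θ/κ = 2.72406/1.49084 = 1.82720

1.4908 66.01 1.8272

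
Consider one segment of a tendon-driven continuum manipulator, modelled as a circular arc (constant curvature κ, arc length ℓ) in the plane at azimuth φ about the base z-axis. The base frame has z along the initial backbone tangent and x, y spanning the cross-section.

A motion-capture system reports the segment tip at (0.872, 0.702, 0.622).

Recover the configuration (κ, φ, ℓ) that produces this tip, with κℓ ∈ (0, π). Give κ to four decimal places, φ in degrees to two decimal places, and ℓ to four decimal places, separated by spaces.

1.3651 38.84 1.5583

ρ = √(x²+y²) = √(0.872² + 0.702²) = 1.11946
φ = atan2(y, x) mod 360° = atan2(0.702, 0.872) = 38.8357°
|p|² = ρ² + z² = 1.11946² + 0.622² = 1.64007
κ = 2ρ / |p|² = 2×1.11946 / 1.64007 = 1.36513
θ = 2·atan2(ρ, z) = 2·atan2(1.11946, 0.622) = 2.12729 rad
ℓ = θ/κ = 2.12729/1.36513 = 1.55830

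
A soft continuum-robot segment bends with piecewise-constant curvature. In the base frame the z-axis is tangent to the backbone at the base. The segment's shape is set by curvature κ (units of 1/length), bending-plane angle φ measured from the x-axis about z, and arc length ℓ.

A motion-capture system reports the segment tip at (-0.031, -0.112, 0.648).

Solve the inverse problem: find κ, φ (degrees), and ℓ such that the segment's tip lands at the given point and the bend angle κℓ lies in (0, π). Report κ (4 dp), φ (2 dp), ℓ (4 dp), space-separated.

ρ = √(x²+y²) = √(-0.031² + -0.112²) = 0.11621
φ = atan2(y, x) mod 360° = atan2(-0.112, -0.031) = 254.5287°
|p|² = ρ² + z² = 0.11621² + 0.648² = 0.43341
κ = 2ρ / |p|² = 2×0.11621 / 0.43341 = 0.53626
θ = 2·atan2(ρ, z) = 2·atan2(0.11621, 0.648) = 0.35490 rad
ℓ = θ/κ = 0.35490/0.53626 = 0.66181

0.5363 254.53 0.6618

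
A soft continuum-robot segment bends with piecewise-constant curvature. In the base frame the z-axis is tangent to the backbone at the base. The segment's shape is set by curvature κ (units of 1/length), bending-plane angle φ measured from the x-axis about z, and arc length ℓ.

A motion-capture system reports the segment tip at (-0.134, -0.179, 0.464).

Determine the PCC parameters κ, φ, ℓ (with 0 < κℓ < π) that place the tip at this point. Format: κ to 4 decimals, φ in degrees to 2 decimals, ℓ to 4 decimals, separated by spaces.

ρ = √(x²+y²) = √(-0.134² + -0.179²) = 0.22360
φ = atan2(y, x) mod 360° = atan2(-0.179, -0.134) = 233.1814°
|p|² = ρ² + z² = 0.22360² + 0.464² = 0.26529
κ = 2ρ / |p|² = 2×0.22360 / 0.26529 = 1.68568
θ = 2·atan2(ρ, z) = 2·atan2(0.22360, 0.464) = 0.89812 rad
ℓ = θ/κ = 0.89812/1.68568 = 0.53279

1.6857 233.18 0.5328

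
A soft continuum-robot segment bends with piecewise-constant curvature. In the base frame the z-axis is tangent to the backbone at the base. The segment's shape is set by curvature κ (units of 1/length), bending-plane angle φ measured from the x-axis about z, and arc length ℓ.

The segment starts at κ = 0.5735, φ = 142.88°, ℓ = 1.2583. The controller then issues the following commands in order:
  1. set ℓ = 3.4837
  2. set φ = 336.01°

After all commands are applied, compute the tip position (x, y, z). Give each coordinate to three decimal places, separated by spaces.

initial: κ=0.5735, φ=142.88°, ℓ=1.2583
cmd 1: set ℓ=3.4837 → (κ,φ,ℓ)=(0.5735,142.88°,3.4837) → tip=(-1.9663,1.4882,1.5870)
cmd 2: set φ=336.01° → (κ,φ,ℓ)=(0.5735,336.01°,3.4837) → tip=(2.2530,-1.0026,1.5870)

2.253 -1.003 1.587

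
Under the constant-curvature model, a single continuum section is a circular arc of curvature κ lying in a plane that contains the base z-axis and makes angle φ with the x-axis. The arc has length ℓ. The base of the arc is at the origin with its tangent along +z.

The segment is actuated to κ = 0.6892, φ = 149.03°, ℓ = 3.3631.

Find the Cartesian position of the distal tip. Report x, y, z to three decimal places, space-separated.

-2.089 1.254 1.065

θ = κ·ℓ = 0.6892 × 3.3631 = 2.31785 rad
ρ = (1 − cos θ)/κ = (1 − -0.67948)/0.6892 = 2.43685
z = sin θ / κ = 0.73370/0.6892 = 1.06456
x = ρ cos φ = 2.43685 × cos(149.03°) = -2.08945
y = ρ sin φ = 2.43685 × sin(149.03°) = 1.25398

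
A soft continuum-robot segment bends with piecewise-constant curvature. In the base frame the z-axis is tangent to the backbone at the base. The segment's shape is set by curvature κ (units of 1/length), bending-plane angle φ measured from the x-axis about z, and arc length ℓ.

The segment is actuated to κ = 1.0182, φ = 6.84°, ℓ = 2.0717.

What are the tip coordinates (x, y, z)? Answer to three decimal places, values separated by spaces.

θ = κ·ℓ = 1.0182 × 2.0717 = 2.10940 rad
ρ = (1 − cos θ)/κ = (1 − -0.51294)/1.0182 = 1.48590
z = sin θ / κ = 0.85842/1.0182 = 0.84308
x = ρ cos φ = 1.48590 × cos(6.84°) = 1.47532
y = ρ sin φ = 1.48590 × sin(6.84°) = 0.17697

1.475 0.177 0.843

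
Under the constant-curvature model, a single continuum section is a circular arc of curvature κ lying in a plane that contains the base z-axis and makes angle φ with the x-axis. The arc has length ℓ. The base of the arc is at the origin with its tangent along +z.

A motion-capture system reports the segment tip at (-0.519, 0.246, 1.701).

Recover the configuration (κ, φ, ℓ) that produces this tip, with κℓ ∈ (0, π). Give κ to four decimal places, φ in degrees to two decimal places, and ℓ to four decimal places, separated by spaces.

0.3564 154.64 1.8275

ρ = √(x²+y²) = √(-0.519² + 0.246²) = 0.57435
φ = atan2(y, x) mod 360° = atan2(0.246, -0.519) = 154.6396°
|p|² = ρ² + z² = 0.57435² + 1.701² = 3.22328
κ = 2ρ / |p|² = 2×0.57435 / 3.22328 = 0.35638
θ = 2·atan2(ρ, z) = 2·atan2(0.57435, 1.701) = 0.65127 rad
ℓ = θ/κ = 0.65127/0.35638 = 1.82747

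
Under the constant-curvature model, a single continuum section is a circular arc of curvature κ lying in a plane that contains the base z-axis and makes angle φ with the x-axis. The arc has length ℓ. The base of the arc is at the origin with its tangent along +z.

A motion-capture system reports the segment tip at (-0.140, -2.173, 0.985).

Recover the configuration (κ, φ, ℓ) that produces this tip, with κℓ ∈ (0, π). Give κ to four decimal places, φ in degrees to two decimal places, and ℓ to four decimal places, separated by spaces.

ρ = √(x²+y²) = √(-0.140² + -2.173²) = 2.17751
φ = atan2(y, x) mod 360° = atan2(-2.173, -0.140) = 266.3137°
|p|² = ρ² + z² = 2.17751² + 0.985² = 5.71175
κ = 2ρ / |p|² = 2×2.17751 / 5.71175 = 0.76246
θ = 2·atan2(ρ, z) = 2·atan2(2.17751, 0.985) = 2.29198 rad
ℓ = θ/κ = 2.29198/0.76246 = 3.00601

0.7625 266.31 3.0060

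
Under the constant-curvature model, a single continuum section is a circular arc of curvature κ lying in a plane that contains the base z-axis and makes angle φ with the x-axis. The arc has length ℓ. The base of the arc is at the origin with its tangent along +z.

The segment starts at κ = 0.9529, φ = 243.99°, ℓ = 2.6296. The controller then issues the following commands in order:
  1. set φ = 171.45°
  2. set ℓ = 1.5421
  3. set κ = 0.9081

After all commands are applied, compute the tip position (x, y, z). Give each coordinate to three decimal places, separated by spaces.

-0.904 0.136 1.085

initial: κ=0.9529, φ=243.99°, ℓ=2.6296
cmd 1: set φ=171.45° → (κ,φ,ℓ)=(0.9529,171.45°,2.6296) → tip=(-1.8727,0.2816,0.6232)
cmd 2: set ℓ=1.5421 → (κ,φ,ℓ)=(0.9529,171.45°,1.5421) → tip=(-0.9328,0.1402,1.0440)
cmd 3: set κ=0.9081 → (κ,φ,ℓ)=(0.9081,171.45°,1.5421) → tip=(-0.9043,0.1360,1.0852)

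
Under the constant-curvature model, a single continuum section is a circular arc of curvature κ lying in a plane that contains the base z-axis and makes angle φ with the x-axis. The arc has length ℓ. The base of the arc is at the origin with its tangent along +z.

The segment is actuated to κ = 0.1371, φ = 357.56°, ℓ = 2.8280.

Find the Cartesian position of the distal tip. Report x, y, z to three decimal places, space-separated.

0.541 -0.023 2.758

θ = κ·ℓ = 0.1371 × 2.8280 = 0.38772 rad
ρ = (1 − cos θ)/κ = (1 − 0.92577)/0.1371 = 0.54140
z = sin θ / κ = 0.37808/0.1371 = 2.75768
x = ρ cos φ = 0.54140 × cos(357.56°) = 0.54091
y = ρ sin φ = 0.54140 × sin(357.56°) = -0.02305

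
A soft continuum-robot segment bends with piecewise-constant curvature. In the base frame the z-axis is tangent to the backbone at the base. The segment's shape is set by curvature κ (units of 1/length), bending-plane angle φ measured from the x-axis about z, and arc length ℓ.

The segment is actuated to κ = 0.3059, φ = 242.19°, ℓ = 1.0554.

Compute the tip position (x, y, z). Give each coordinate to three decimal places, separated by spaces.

-0.079 -0.149 1.037

θ = κ·ℓ = 0.3059 × 1.0554 = 0.32285 rad
ρ = (1 − cos θ)/κ = (1 − 0.94834)/0.3059 = 0.16889
z = sin θ / κ = 0.31727/0.3059 = 1.03716
x = ρ cos φ = 0.16889 × cos(242.19°) = -0.07879
y = ρ sin φ = 0.16889 × sin(242.19°) = -0.14938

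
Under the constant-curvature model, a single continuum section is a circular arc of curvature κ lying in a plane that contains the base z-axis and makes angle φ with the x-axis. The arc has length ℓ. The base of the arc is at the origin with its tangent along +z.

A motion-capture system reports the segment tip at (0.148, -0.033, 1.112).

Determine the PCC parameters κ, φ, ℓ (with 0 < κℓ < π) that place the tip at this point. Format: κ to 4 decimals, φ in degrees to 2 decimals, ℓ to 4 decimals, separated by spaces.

ρ = √(x²+y²) = √(0.148² + -0.033²) = 0.15163
φ = atan2(y, x) mod 360° = atan2(-0.033, 0.148) = 347.4302°
|p|² = ρ² + z² = 0.15163² + 1.112² = 1.25954
κ = 2ρ / |p|² = 2×0.15163 / 1.25954 = 0.24078
θ = 2·atan2(ρ, z) = 2·atan2(0.15163, 1.112) = 0.27105 rad
ℓ = θ/κ = 0.27105/0.24078 = 1.12573

0.2408 347.43 1.1257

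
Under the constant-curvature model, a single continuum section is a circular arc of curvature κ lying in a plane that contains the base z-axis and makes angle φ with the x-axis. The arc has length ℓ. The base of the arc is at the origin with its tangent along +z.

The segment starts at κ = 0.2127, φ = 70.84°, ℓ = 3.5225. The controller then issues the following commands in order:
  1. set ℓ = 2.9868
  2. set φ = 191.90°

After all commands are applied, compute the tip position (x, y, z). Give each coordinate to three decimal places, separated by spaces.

-0.898 -0.189 2.790

initial: κ=0.2127, φ=70.84°, ℓ=3.5225
cmd 1: set ℓ=2.9868 → (κ,φ,ℓ)=(0.2127,70.84°,2.9868) → tip=(0.3011,0.8665,2.7899)
cmd 2: set φ=191.90° → (κ,φ,ℓ)=(0.2127,191.90°,2.9868) → tip=(-0.8975,-0.1891,2.7899)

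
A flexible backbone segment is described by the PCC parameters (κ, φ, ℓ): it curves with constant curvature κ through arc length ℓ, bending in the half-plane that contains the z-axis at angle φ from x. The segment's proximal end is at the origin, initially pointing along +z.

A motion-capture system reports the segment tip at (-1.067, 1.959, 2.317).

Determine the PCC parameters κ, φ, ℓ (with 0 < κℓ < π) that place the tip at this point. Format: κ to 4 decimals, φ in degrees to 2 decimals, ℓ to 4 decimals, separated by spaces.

0.4313 118.58 3.5542

ρ = √(x²+y²) = √(-1.067² + 1.959²) = 2.23073
φ = atan2(y, x) mod 360° = atan2(1.959, -1.067) = 118.5756°
|p|² = ρ² + z² = 2.23073² + 2.317² = 10.34466
κ = 2ρ / |p|² = 2×2.23073 / 10.34466 = 0.43128
θ = 2·atan2(ρ, z) = 2·atan2(2.23073, 2.317) = 1.53286 rad
ℓ = θ/κ = 1.53286/0.43128 = 3.55420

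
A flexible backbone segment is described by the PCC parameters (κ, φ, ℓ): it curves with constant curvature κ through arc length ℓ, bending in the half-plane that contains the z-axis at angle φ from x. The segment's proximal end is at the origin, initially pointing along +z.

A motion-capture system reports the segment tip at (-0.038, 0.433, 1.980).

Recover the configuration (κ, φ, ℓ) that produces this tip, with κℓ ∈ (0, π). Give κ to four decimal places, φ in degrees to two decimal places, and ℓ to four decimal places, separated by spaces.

0.2115 95.02 2.0430

ρ = √(x²+y²) = √(-0.038² + 0.433²) = 0.43466
φ = atan2(y, x) mod 360° = atan2(0.433, -0.038) = 95.0154°
|p|² = ρ² + z² = 0.43466² + 1.980² = 4.10933
κ = 2ρ / |p|² = 2×0.43466 / 4.10933 = 0.21155
θ = 2·atan2(ρ, z) = 2·atan2(0.43466, 1.980) = 0.43220 rad
ℓ = θ/κ = 0.43220/0.21155 = 2.04301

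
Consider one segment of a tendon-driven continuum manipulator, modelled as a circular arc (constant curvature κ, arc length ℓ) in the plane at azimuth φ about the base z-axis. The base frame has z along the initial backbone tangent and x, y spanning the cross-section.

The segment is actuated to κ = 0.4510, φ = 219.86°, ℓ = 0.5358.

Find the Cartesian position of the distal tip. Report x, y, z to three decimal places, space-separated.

θ = κ·ℓ = 0.4510 × 0.5358 = 0.24165 rad
ρ = (1 − cos θ)/κ = (1 − 0.97095)/0.4510 = 0.06442
z = sin θ / κ = 0.23930/0.4510 = 0.53060
x = ρ cos φ = 0.06442 × cos(219.86°) = -0.04945
y = ρ sin φ = 0.06442 × sin(219.86°) = -0.04129

-0.049 -0.041 0.531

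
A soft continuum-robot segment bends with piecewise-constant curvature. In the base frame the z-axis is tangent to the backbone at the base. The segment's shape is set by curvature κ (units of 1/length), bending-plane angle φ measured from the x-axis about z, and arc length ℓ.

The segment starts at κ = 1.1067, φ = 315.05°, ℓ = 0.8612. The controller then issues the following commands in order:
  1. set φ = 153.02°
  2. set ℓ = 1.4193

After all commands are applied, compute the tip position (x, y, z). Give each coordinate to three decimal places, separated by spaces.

initial: κ=1.1067, φ=315.05°, ℓ=0.8612
cmd 1: set φ=153.02° → (κ,φ,ℓ)=(1.1067,153.02°,0.8612) → tip=(-0.3389,0.1725,0.7366)
cmd 2: set ℓ=1.4193 → (κ,φ,ℓ)=(1.1067,153.02°,1.4193) → tip=(-0.8052,0.4099,0.9036)

-0.805 0.410 0.904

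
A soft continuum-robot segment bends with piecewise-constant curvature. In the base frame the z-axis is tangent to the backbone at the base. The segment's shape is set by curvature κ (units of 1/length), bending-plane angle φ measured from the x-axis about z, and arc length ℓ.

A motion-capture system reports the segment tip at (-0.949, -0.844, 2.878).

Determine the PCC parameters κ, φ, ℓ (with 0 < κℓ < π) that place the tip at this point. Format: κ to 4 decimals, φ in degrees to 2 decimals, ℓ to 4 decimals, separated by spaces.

0.2567 221.65 3.2382

ρ = √(x²+y²) = √(-0.949² + -0.844²) = 1.27001
φ = atan2(y, x) mod 360° = atan2(-0.844, -0.949) = 221.6485°
|p|² = ρ² + z² = 1.27001² + 2.878² = 9.89582
κ = 2ρ / |p|² = 2×1.27001 / 9.89582 = 0.25668
θ = 2·atan2(ρ, z) = 2·atan2(1.27001, 2.878) = 0.83116 rad
ℓ = θ/κ = 0.83116/0.25668 = 3.23817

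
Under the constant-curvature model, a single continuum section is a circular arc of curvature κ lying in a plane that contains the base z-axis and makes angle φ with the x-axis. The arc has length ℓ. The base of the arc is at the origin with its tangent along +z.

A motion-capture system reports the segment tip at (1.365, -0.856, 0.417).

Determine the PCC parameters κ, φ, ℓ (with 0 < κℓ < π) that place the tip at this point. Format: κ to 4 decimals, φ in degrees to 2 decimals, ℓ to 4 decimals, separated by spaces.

ρ = √(x²+y²) = √(1.365² + -0.856²) = 1.61120
φ = atan2(y, x) mod 360° = atan2(-0.856, 1.365) = 327.9079°
|p|² = ρ² + z² = 1.61120² + 0.417² = 2.76985
κ = 2ρ / |p|² = 2×1.61120 / 2.76985 = 1.16338
θ = 2·atan2(ρ, z) = 2·atan2(1.61120, 0.417) = 2.63508 rad
ℓ = θ/κ = 2.63508/1.16338 = 2.26501

1.1634 327.91 2.2650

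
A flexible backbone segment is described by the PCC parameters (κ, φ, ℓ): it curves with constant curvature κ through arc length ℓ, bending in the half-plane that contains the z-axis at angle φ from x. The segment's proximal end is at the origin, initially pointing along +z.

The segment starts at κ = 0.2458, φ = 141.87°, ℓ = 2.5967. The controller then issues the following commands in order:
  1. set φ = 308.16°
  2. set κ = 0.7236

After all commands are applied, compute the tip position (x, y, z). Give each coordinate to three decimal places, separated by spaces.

1.113 -1.416 1.317

initial: κ=0.2458, φ=141.87°, ℓ=2.5967
cmd 1: set φ=308.16° → (κ,φ,ℓ)=(0.2458,308.16°,2.5967) → tip=(0.4949,-0.6298,2.4239)
cmd 2: set κ=0.7236 → (κ,φ,ℓ)=(0.7236,308.16°,2.5967) → tip=(1.1129,-1.4162,1.3169)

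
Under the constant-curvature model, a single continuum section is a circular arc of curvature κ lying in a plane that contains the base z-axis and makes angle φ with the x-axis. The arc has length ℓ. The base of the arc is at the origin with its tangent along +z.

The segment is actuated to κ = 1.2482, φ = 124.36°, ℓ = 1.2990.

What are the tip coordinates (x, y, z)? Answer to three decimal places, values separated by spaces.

-0.475 0.695 0.800

θ = κ·ℓ = 1.2482 × 1.2990 = 1.62141 rad
ρ = (1 − cos θ)/κ = (1 − -0.05059)/1.2482 = 0.84169
z = sin θ / κ = 0.99872/1.2482 = 0.80013
x = ρ cos φ = 0.84169 × cos(124.36°) = -0.47504
y = ρ sin φ = 0.84169 × sin(124.36°) = 0.69482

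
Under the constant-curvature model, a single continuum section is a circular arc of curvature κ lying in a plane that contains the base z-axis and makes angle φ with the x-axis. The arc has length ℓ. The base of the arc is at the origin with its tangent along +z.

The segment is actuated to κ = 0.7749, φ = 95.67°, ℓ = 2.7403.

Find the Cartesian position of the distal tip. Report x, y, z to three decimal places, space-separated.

θ = κ·ℓ = 0.7749 × 2.7403 = 2.12346 rad
ρ = (1 − cos θ)/κ = (1 − -0.52495)/0.7749 = 1.96794
z = sin θ / κ = 0.85113/0.7749 = 1.09837
x = ρ cos φ = 1.96794 × cos(95.67°) = -0.19443
y = ρ sin φ = 1.96794 × sin(95.67°) = 1.95831

-0.194 1.958 1.098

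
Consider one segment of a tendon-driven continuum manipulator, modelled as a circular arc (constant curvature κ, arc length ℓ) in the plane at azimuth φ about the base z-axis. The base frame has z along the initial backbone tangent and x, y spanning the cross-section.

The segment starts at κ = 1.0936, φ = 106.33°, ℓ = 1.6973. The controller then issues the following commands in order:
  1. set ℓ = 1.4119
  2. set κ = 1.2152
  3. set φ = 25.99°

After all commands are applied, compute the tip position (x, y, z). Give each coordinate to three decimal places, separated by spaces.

0.847 0.413 0.814

initial: κ=1.0936, φ=106.33°, ℓ=1.6973
cmd 1: set ℓ=1.4119 → (κ,φ,ℓ)=(1.0936,106.33°,1.4119) → tip=(-0.2502,0.8541,0.9141)
cmd 2: set κ=1.2152 → (κ,φ,ℓ)=(1.2152,106.33°,1.4119) → tip=(-0.2648,0.9038,0.8143)
cmd 3: set φ=25.99° → (κ,φ,ℓ)=(1.2152,25.99°,1.4119) → tip=(0.8465,0.4127,0.8143)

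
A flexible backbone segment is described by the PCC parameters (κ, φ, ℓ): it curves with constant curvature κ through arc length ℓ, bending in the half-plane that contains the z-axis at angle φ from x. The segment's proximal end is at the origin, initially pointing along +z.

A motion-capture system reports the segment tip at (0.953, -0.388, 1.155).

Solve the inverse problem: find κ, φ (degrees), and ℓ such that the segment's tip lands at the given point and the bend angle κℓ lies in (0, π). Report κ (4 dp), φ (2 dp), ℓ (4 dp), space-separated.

0.8601 337.85 1.6923

ρ = √(x²+y²) = √(0.953² + -0.388²) = 1.02896
φ = atan2(y, x) mod 360° = atan2(-0.388, 0.953) = 337.8470°
|p|² = ρ² + z² = 1.02896² + 1.155² = 2.39278
κ = 2ρ / |p|² = 2×1.02896 / 2.39278 = 0.86005
θ = 2·atan2(ρ, z) = 2·atan2(1.02896, 1.155) = 1.45550 rad
ℓ = θ/κ = 1.45550/0.86005 = 1.69234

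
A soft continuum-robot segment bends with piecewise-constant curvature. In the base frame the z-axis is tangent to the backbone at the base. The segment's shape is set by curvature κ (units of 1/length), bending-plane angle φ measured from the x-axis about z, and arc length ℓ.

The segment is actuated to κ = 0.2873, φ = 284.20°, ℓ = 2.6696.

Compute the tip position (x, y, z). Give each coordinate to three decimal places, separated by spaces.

0.239 -0.945 2.415

θ = κ·ℓ = 0.2873 × 2.6696 = 0.76698 rad
ρ = (1 − cos θ)/κ = (1 − 0.72001)/0.2873 = 0.97455
z = sin θ / κ = 0.69396/0.2873 = 2.41546
x = ρ cos φ = 0.97455 × cos(284.20°) = 0.23906
y = ρ sin φ = 0.97455 × sin(284.20°) = -0.94477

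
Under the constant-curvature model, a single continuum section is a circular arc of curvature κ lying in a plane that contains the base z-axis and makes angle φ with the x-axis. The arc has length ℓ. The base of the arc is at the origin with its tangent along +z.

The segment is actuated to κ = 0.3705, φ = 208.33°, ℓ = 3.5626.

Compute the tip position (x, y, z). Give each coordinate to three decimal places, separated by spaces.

θ = κ·ℓ = 0.3705 × 3.5626 = 1.31994 rad
ρ = (1 − cos θ)/κ = (1 − 0.24823)/0.3705 = 2.02907
z = sin θ / κ = 0.96870/0.3705 = 2.61458
x = ρ cos φ = 2.02907 × cos(208.33°) = -1.78604
y = ρ sin φ = 2.02907 × sin(208.33°) = -0.96289

-1.786 -0.963 2.615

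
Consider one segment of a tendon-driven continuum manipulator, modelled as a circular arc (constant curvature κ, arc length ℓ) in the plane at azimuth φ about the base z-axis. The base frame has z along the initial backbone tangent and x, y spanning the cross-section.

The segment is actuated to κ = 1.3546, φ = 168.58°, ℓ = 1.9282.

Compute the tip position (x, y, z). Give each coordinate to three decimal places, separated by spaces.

-1.348 0.272 0.373

θ = κ·ℓ = 1.3546 × 1.9282 = 2.61194 rad
ρ = (1 − cos θ)/κ = (1 − -0.86298)/1.3546 = 1.37530
z = sin θ / κ = 0.50523/1.3546 = 0.37298
x = ρ cos φ = 1.37530 × cos(168.58°) = -1.34807
y = ρ sin φ = 1.37530 × sin(168.58°) = 0.27231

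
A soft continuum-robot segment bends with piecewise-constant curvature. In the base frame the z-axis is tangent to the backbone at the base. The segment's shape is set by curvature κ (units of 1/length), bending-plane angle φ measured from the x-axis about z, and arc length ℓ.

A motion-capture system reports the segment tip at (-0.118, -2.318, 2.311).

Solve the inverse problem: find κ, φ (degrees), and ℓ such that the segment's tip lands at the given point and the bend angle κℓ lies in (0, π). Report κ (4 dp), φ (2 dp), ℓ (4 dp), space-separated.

ρ = √(x²+y²) = √(-0.118² + -2.318²) = 2.32100
φ = atan2(y, x) mod 360° = atan2(-2.318, -0.118) = 267.0858°
|p|² = ρ² + z² = 2.32100² + 2.311² = 10.72777
κ = 2ρ / |p|² = 2×2.32100 / 10.72777 = 0.43271
θ = 2·atan2(ρ, z) = 2·atan2(2.32100, 2.311) = 1.57511 rad
ℓ = θ/κ = 1.57511/0.43271 = 3.64012

0.4327 267.09 3.6401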